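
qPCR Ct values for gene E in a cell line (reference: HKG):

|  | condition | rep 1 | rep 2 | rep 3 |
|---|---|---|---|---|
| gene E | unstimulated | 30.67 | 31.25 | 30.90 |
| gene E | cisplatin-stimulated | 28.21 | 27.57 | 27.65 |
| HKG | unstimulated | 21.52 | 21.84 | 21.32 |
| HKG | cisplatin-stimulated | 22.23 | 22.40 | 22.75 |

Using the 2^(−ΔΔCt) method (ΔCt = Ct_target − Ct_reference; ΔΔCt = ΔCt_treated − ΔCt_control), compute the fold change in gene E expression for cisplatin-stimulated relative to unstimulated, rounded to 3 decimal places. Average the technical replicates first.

Mean Ct: gene E unstimulated 30.940; gene E cisplatin-stimulated 27.810; HKG unstimulated 21.560; HKG cisplatin-stimulated 22.460
ΔCt(unstimulated) = 30.940 − 21.560 = 9.380
ΔCt(cisplatin-stimulated) = 27.810 − 22.460 = 5.350
ΔΔCt = 5.350 − 9.380 = -4.030
Fold change = 2^(−(-4.030)) = 2^4.030 = 16.3362

16.336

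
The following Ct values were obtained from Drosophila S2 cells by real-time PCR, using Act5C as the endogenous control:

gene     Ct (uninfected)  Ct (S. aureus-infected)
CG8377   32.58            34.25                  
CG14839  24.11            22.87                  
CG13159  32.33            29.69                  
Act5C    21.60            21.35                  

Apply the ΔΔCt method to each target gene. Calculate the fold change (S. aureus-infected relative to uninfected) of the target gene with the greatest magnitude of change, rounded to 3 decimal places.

CG8377: ΔΔCt = (34.25−21.35) − (32.58−21.60) = 12.90 − 10.98 = 1.92; fold change = 2^-1.92 = 0.264
CG14839: ΔΔCt = (22.87−21.35) − (24.11−21.60) = 1.52 − 2.51 = -0.99; fold change = 2^0.99 = 1.986
CG13159: ΔΔCt = (29.69−21.35) − (32.33−21.60) = 8.34 − 10.73 = -2.39; fold change = 2^2.39 = 5.242
CG13159 has the largest |ΔΔCt| = 2.39.

5.242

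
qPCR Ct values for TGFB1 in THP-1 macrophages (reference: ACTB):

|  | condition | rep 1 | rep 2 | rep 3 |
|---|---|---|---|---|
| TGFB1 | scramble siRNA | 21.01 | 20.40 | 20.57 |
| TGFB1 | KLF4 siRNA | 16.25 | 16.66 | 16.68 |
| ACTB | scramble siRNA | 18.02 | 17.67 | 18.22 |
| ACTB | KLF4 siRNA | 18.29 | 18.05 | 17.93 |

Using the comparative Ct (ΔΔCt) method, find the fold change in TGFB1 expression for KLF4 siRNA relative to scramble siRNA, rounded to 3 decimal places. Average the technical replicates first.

19.027

Mean Ct: TGFB1 scramble siRNA 20.660; TGFB1 KLF4 siRNA 16.530; ACTB scramble siRNA 17.970; ACTB KLF4 siRNA 18.090
ΔCt(scramble siRNA) = 20.660 − 17.970 = 2.690
ΔCt(KLF4 siRNA) = 16.530 − 18.090 = -1.560
ΔΔCt = -1.560 − 2.690 = -4.250
Fold change = 2^(−(-4.250)) = 2^4.250 = 19.0273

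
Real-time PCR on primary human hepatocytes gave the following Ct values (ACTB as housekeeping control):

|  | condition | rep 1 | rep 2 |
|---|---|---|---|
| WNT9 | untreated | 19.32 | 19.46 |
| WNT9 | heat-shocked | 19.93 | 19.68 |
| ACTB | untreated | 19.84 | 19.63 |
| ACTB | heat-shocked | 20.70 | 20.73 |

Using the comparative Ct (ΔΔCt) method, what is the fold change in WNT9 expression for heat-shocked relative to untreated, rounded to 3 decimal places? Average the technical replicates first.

1.479

Mean Ct: WNT9 untreated 19.390; WNT9 heat-shocked 19.805; ACTB untreated 19.735; ACTB heat-shocked 20.715
ΔCt(untreated) = 19.390 − 19.735 = -0.345
ΔCt(heat-shocked) = 19.805 − 20.715 = -0.910
ΔΔCt = -0.910 − (-0.345) = -0.565
Fold change = 2^(−(-0.565)) = 2^0.565 = 1.4794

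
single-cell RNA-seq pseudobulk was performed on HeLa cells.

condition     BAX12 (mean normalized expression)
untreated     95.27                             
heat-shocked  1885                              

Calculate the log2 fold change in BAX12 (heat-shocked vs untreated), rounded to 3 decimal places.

4.306

Fold change = 1885 / 95.27 = 19.7859
log2(19.7859) = 4.3064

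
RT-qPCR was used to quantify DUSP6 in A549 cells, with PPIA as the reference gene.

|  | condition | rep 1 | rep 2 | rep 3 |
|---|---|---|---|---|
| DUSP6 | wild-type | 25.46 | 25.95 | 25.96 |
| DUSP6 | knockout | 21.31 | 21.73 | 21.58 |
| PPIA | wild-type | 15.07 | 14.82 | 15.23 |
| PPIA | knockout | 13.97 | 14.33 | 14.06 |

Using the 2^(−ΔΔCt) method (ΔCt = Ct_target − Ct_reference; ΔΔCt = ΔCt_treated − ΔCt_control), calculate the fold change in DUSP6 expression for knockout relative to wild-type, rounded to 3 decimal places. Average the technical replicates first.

10.056

Mean Ct: DUSP6 wild-type 25.790; DUSP6 knockout 21.540; PPIA wild-type 15.040; PPIA knockout 14.120
ΔCt(wild-type) = 25.790 − 15.040 = 10.750
ΔCt(knockout) = 21.540 − 14.120 = 7.420
ΔΔCt = 7.420 − 10.750 = -3.330
Fold change = 2^(−(-3.330)) = 2^3.330 = 10.0561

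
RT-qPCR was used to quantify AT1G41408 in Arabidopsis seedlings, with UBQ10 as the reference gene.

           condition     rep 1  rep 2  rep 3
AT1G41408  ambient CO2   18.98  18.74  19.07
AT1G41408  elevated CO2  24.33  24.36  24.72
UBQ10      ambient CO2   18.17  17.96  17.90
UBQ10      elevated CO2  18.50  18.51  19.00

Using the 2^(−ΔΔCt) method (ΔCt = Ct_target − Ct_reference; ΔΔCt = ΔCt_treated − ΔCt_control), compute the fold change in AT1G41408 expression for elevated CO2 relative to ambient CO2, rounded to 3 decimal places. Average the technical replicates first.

0.034

Mean Ct: AT1G41408 ambient CO2 18.930; AT1G41408 elevated CO2 24.470; UBQ10 ambient CO2 18.010; UBQ10 elevated CO2 18.670
ΔCt(ambient CO2) = 18.930 − 18.010 = 0.920
ΔCt(elevated CO2) = 24.470 − 18.670 = 5.800
ΔΔCt = 5.800 − 0.920 = 4.880
Fold change = 2^(−4.880) = 0.0340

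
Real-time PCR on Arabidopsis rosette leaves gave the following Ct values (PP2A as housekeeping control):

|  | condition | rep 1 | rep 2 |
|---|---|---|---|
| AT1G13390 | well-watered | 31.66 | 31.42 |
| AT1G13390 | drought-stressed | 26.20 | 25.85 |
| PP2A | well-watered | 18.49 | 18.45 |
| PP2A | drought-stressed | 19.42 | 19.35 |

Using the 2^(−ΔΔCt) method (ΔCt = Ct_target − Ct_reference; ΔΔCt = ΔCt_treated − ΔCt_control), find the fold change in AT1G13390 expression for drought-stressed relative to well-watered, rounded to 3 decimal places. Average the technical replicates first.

Mean Ct: AT1G13390 well-watered 31.540; AT1G13390 drought-stressed 26.025; PP2A well-watered 18.470; PP2A drought-stressed 19.385
ΔCt(well-watered) = 31.540 − 18.470 = 13.070
ΔCt(drought-stressed) = 26.025 − 19.385 = 6.640
ΔΔCt = 6.640 − 13.070 = -6.430
Fold change = 2^(−(-6.430)) = 2^6.430 = 86.2229

86.223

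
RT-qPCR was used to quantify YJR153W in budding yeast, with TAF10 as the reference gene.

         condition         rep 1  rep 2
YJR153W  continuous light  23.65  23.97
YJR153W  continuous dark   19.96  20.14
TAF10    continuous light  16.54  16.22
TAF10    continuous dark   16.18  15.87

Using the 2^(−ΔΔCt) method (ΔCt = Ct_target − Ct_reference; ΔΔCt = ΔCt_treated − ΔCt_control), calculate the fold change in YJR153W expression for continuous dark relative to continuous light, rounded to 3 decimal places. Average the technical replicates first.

Mean Ct: YJR153W continuous light 23.810; YJR153W continuous dark 20.050; TAF10 continuous light 16.380; TAF10 continuous dark 16.025
ΔCt(continuous light) = 23.810 − 16.380 = 7.430
ΔCt(continuous dark) = 20.050 − 16.025 = 4.025
ΔΔCt = 4.025 − 7.430 = -3.405
Fold change = 2^(−(-3.405)) = 2^3.405 = 10.5927

10.593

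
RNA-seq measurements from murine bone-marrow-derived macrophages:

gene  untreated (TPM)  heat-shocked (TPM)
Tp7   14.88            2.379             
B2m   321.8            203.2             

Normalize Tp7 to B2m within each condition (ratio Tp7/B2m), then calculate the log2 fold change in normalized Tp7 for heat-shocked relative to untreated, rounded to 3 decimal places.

-1.982

Tp7/B2m (untreated) = 14.88 / 321.8 = 0.04624
Tp7/B2m (heat-shocked) = 2.379 / 203.2 = 0.011708
Fold change = 0.011708 / 0.04624 = 0.2532
log2(0.2532) = -1.9817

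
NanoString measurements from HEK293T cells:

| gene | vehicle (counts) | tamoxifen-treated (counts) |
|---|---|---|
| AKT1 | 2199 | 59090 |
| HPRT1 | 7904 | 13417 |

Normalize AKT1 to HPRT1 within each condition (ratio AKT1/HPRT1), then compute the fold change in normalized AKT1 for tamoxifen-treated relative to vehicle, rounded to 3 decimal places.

15.830

AKT1/HPRT1 (vehicle) = 2199 / 7904 = 0.27821
AKT1/HPRT1 (tamoxifen-treated) = 59090 / 13417 = 4.4041
Fold change = 4.4041 / 0.27821 = 15.8300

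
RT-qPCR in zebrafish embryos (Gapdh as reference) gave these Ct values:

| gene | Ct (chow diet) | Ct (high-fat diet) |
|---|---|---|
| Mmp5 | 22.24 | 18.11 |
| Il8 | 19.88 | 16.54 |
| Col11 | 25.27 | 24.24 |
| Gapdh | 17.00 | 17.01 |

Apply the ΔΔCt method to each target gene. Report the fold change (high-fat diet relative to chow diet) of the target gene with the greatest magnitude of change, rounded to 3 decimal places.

17.630

Mmp5: ΔΔCt = (18.11−17.01) − (22.24−17.00) = 1.10 − 5.24 = -4.14; fold change = 2^4.14 = 17.630
Il8: ΔΔCt = (16.54−17.01) − (19.88−17.00) = -0.47 − 2.88 = -3.35; fold change = 2^3.35 = 10.196
Col11: ΔΔCt = (24.24−17.01) − (25.27−17.00) = 7.23 − 8.27 = -1.04; fold change = 2^1.04 = 2.056
Mmp5 has the largest |ΔΔCt| = 4.14.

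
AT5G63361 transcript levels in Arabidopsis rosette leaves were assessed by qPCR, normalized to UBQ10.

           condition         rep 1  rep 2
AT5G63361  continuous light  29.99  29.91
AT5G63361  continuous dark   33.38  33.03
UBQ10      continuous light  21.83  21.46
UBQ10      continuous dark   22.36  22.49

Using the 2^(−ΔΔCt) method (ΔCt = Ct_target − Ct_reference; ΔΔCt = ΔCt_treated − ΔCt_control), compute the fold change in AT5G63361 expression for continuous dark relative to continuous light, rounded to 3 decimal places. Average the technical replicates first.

Mean Ct: AT5G63361 continuous light 29.950; AT5G63361 continuous dark 33.205; UBQ10 continuous light 21.645; UBQ10 continuous dark 22.425
ΔCt(continuous light) = 29.950 − 21.645 = 8.305
ΔCt(continuous dark) = 33.205 − 22.425 = 10.780
ΔΔCt = 10.780 − 8.305 = 2.475
Fold change = 2^(−2.475) = 0.1799

0.180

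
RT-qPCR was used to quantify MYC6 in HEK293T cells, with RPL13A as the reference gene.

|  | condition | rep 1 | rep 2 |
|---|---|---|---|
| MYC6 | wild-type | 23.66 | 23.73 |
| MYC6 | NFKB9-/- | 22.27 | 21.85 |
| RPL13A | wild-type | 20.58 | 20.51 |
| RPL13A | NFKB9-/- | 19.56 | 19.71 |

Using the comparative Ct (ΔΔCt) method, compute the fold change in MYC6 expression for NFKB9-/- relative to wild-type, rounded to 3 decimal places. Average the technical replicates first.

1.653

Mean Ct: MYC6 wild-type 23.695; MYC6 NFKB9-/- 22.060; RPL13A wild-type 20.545; RPL13A NFKB9-/- 19.635
ΔCt(wild-type) = 23.695 − 20.545 = 3.150
ΔCt(NFKB9-/-) = 22.060 − 19.635 = 2.425
ΔΔCt = 2.425 − 3.150 = -0.725
Fold change = 2^(−(-0.725)) = 2^0.725 = 1.6529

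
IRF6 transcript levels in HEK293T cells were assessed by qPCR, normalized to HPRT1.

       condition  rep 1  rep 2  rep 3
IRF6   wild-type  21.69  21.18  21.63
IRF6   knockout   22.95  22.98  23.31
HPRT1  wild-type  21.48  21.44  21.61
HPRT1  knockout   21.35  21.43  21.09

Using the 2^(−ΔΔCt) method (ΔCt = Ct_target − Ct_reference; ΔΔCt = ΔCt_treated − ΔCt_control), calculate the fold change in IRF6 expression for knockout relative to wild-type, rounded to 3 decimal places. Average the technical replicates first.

0.287

Mean Ct: IRF6 wild-type 21.500; IRF6 knockout 23.080; HPRT1 wild-type 21.510; HPRT1 knockout 21.290
ΔCt(wild-type) = 21.500 − 21.510 = -0.010
ΔCt(knockout) = 23.080 − 21.290 = 1.790
ΔΔCt = 1.790 − (-0.010) = 1.800
Fold change = 2^(−1.800) = 0.2872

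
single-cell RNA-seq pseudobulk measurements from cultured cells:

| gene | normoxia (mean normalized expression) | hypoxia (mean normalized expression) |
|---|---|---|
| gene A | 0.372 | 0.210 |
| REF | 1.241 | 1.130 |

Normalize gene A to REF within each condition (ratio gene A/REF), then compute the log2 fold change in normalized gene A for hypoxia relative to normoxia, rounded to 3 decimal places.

-0.690

gene A/REF (normoxia) = 0.372 / 1.241 = 0.29976
gene A/REF (hypoxia) = 0.210 / 1.130 = 0.18584
Fold change = 0.18584 / 0.29976 = 0.6200
log2(0.6200) = -0.6897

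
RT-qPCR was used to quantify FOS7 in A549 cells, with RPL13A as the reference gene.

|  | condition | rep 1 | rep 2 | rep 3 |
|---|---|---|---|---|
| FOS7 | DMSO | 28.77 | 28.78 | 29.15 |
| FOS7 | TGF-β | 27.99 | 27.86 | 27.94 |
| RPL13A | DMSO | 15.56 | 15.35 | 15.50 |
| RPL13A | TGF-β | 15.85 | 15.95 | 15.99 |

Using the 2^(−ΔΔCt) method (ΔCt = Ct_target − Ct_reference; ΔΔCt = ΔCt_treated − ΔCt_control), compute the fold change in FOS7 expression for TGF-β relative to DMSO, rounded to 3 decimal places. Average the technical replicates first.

2.694

Mean Ct: FOS7 DMSO 28.900; FOS7 TGF-β 27.930; RPL13A DMSO 15.470; RPL13A TGF-β 15.930
ΔCt(DMSO) = 28.900 − 15.470 = 13.430
ΔCt(TGF-β) = 27.930 − 15.930 = 12.000
ΔΔCt = 12.000 − 13.430 = -1.430
Fold change = 2^(−(-1.430)) = 2^1.430 = 2.6945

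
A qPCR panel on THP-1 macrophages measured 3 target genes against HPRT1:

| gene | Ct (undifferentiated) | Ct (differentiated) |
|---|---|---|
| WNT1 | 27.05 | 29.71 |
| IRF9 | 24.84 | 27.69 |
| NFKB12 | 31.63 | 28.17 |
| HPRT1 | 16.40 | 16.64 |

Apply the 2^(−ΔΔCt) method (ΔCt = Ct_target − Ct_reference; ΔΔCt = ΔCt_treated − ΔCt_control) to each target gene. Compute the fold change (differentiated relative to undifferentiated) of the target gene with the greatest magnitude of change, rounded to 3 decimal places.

WNT1: ΔΔCt = (29.71−16.64) − (27.05−16.40) = 13.07 − 10.65 = 2.42; fold change = 2^-2.42 = 0.187
IRF9: ΔΔCt = (27.69−16.64) − (24.84−16.40) = 11.05 − 8.44 = 2.61; fold change = 2^-2.61 = 0.164
NFKB12: ΔΔCt = (28.17−16.64) − (31.63−16.40) = 11.53 − 15.23 = -3.70; fold change = 2^3.70 = 12.996
NFKB12 has the largest |ΔΔCt| = 3.70.

12.996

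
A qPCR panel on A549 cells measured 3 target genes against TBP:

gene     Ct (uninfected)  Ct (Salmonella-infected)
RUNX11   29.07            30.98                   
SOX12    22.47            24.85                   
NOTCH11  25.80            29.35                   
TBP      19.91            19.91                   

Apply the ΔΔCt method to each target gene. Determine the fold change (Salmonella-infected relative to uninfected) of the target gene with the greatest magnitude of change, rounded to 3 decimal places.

0.085

RUNX11: ΔΔCt = (30.98−19.91) − (29.07−19.91) = 11.07 − 9.16 = 1.91; fold change = 2^-1.91 = 0.266
SOX12: ΔΔCt = (24.85−19.91) − (22.47−19.91) = 4.94 − 2.56 = 2.38; fold change = 2^-2.38 = 0.192
NOTCH11: ΔΔCt = (29.35−19.91) − (25.80−19.91) = 9.44 − 5.89 = 3.55; fold change = 2^-3.55 = 0.085
NOTCH11 has the largest |ΔΔCt| = 3.55.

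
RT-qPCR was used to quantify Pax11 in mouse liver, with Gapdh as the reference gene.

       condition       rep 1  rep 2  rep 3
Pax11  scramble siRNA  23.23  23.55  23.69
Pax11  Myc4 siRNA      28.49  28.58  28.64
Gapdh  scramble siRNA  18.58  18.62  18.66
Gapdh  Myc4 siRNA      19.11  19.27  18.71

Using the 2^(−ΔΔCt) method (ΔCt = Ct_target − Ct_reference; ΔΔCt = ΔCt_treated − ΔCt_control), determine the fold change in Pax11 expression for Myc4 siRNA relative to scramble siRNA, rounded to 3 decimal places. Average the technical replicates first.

0.039

Mean Ct: Pax11 scramble siRNA 23.490; Pax11 Myc4 siRNA 28.570; Gapdh scramble siRNA 18.620; Gapdh Myc4 siRNA 19.030
ΔCt(scramble siRNA) = 23.490 − 18.620 = 4.870
ΔCt(Myc4 siRNA) = 28.570 − 19.030 = 9.540
ΔΔCt = 9.540 − 4.870 = 4.670
Fold change = 2^(−4.670) = 0.0393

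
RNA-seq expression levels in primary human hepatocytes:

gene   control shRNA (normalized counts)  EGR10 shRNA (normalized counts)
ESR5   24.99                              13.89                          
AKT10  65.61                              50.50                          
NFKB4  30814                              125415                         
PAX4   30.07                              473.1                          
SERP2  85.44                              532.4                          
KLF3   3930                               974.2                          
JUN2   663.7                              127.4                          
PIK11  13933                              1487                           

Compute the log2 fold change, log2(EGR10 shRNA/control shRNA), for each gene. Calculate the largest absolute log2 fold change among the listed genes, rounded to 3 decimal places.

3.976

log2(13.89/24.99) = -0.847  (ESR5)
log2(50.50/65.61) = -0.378  (AKT10)
log2(125415/30814) = 2.025  (NFKB4)
log2(473.1/30.07) = 3.976  (PAX4)
log2(532.4/85.44) = 2.640  (SERP2)
log2(974.2/3930) = -2.012  (KLF3)
log2(127.4/663.7) = -2.381  (JUN2)
log2(1487/13933) = -3.228  (PIK11)
The largest magnitude belongs to PAX4.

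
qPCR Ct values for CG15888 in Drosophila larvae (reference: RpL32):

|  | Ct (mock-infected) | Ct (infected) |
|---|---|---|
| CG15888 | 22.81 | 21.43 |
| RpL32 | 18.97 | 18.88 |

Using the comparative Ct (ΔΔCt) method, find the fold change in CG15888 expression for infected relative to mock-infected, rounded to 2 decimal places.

ΔCt(mock-infected) = 22.810 − 18.970 = 3.840
ΔCt(infected) = 21.430 − 18.880 = 2.550
ΔΔCt = 2.550 − 3.840 = -1.290
Fold change = 2^(−(-1.290)) = 2^1.290 = 2.445

2.45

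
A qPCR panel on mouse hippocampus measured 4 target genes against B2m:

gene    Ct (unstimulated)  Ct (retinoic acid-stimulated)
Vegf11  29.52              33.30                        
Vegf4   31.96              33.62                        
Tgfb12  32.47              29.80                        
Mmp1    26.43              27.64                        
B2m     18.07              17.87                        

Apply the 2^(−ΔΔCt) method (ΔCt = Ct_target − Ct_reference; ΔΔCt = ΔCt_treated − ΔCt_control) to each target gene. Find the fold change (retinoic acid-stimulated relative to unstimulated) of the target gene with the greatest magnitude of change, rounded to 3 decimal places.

Vegf11: ΔΔCt = (33.30−17.87) − (29.52−18.07) = 15.43 − 11.45 = 3.98; fold change = 2^-3.98 = 0.063
Vegf4: ΔΔCt = (33.62−17.87) − (31.96−18.07) = 15.75 − 13.89 = 1.86; fold change = 2^-1.86 = 0.275
Tgfb12: ΔΔCt = (29.80−17.87) − (32.47−18.07) = 11.93 − 14.40 = -2.47; fold change = 2^2.47 = 5.540
Mmp1: ΔΔCt = (27.64−17.87) − (26.43−18.07) = 9.77 − 8.36 = 1.41; fold change = 2^-1.41 = 0.376
Vegf11 has the largest |ΔΔCt| = 3.98.

0.063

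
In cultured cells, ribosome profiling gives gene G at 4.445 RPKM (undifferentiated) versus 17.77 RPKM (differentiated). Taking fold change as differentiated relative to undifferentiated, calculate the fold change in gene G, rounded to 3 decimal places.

3.998

Fold change = 17.77 / 4.445 = 3.9978
gene G is upregulated.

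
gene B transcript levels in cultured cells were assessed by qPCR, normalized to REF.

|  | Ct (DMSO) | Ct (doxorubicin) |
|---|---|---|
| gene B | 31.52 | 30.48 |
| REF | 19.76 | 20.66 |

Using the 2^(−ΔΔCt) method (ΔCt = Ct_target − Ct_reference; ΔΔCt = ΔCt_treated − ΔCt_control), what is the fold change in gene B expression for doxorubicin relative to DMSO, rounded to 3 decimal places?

ΔCt(DMSO) = 31.520 − 19.760 = 11.760
ΔCt(doxorubicin) = 30.480 − 20.660 = 9.820
ΔΔCt = 9.820 − 11.760 = -1.940
Fold change = 2^(−(-1.940)) = 2^1.940 = 3.8371

3.837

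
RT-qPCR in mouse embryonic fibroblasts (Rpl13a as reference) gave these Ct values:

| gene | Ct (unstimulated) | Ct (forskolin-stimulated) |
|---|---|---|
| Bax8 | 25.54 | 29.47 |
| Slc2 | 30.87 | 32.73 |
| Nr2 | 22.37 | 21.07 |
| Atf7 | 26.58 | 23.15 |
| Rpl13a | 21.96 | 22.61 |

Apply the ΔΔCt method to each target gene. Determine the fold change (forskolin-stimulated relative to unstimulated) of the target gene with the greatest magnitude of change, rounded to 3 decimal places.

16.912

Bax8: ΔΔCt = (29.47−22.61) − (25.54−21.96) = 6.86 − 3.58 = 3.28; fold change = 2^-3.28 = 0.103
Slc2: ΔΔCt = (32.73−22.61) − (30.87−21.96) = 10.12 − 8.91 = 1.21; fold change = 2^-1.21 = 0.432
Nr2: ΔΔCt = (21.07−22.61) − (22.37−21.96) = -1.54 − 0.41 = -1.95; fold change = 2^1.95 = 3.864
Atf7: ΔΔCt = (23.15−22.61) − (26.58−21.96) = 0.54 − 4.62 = -4.08; fold change = 2^4.08 = 16.912
Atf7 has the largest |ΔΔCt| = 4.08.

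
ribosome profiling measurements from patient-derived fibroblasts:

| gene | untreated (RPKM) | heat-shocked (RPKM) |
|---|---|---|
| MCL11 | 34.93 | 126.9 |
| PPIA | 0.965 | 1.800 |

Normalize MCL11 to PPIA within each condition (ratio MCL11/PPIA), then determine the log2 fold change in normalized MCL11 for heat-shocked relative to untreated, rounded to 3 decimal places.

0.962

MCL11/PPIA (untreated) = 34.93 / 0.965 = 36.197
MCL11/PPIA (heat-shocked) = 126.9 / 1.800 = 70.5
Fold change = 70.5 / 36.197 = 1.9477
log2(1.9477) = 0.9618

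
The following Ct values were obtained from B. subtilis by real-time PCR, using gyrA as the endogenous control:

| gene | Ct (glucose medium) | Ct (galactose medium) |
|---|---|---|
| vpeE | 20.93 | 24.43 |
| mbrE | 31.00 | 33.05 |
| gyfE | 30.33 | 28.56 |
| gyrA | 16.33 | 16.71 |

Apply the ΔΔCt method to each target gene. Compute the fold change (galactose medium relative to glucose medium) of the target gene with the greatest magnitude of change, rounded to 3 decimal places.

vpeE: ΔΔCt = (24.43−16.71) − (20.93−16.33) = 7.72 − 4.60 = 3.12; fold change = 2^-3.12 = 0.115
mbrE: ΔΔCt = (33.05−16.71) − (31.00−16.33) = 16.34 − 14.67 = 1.67; fold change = 2^-1.67 = 0.314
gyfE: ΔΔCt = (28.56−16.71) − (30.33−16.33) = 11.85 − 14.00 = -2.15; fold change = 2^2.15 = 4.438
vpeE has the largest |ΔΔCt| = 3.12.

0.115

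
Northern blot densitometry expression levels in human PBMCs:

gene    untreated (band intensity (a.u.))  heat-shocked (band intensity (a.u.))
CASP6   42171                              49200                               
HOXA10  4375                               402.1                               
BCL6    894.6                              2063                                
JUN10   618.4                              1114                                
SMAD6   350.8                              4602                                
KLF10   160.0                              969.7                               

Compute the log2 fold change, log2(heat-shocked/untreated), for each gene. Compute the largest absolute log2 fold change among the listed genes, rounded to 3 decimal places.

3.714

log2(49200/42171) = 0.222  (CASP6)
log2(402.1/4375) = -3.444  (HOXA10)
log2(2063/894.6) = 1.205  (BCL6)
log2(1114/618.4) = 0.849  (JUN10)
log2(4602/350.8) = 3.714  (SMAD6)
log2(969.7/160.0) = 2.599  (KLF10)
The largest magnitude belongs to SMAD6.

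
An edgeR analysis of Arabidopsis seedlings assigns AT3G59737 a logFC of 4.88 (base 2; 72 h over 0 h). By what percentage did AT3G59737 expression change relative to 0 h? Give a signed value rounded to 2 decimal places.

Fold change = 2^(4.88) = 29.4460
Percent change = (FC − 1) × 100% = (29.4460 − 1) × 100 = 2844.60%

2844.60%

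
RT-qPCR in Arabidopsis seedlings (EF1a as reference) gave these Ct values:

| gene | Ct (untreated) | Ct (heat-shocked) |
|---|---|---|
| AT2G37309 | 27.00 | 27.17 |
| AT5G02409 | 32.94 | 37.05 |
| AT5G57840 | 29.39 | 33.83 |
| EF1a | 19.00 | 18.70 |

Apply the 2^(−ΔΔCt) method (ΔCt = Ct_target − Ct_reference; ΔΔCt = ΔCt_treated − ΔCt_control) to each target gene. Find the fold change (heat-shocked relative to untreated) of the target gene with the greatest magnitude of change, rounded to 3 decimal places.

AT2G37309: ΔΔCt = (27.17−18.70) − (27.00−19.00) = 8.47 − 8.00 = 0.47; fold change = 2^-0.47 = 0.722
AT5G02409: ΔΔCt = (37.05−18.70) − (32.94−19.00) = 18.35 − 13.94 = 4.41; fold change = 2^-4.41 = 0.047
AT5G57840: ΔΔCt = (33.83−18.70) − (29.39−19.00) = 15.13 − 10.39 = 4.74; fold change = 2^-4.74 = 0.037
AT5G57840 has the largest |ΔΔCt| = 4.74.

0.037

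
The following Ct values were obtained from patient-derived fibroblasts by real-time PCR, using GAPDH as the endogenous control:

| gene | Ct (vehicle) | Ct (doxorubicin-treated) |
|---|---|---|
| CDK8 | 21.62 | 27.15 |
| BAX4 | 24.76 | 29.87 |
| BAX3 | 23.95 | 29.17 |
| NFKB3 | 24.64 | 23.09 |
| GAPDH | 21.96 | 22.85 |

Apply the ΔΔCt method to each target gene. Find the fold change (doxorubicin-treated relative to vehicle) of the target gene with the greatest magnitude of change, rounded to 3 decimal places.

CDK8: ΔΔCt = (27.15−22.85) − (21.62−21.96) = 4.30 − (-0.34) = 4.64; fold change = 2^-4.64 = 0.040
BAX4: ΔΔCt = (29.87−22.85) − (24.76−21.96) = 7.02 − 2.80 = 4.22; fold change = 2^-4.22 = 0.054
BAX3: ΔΔCt = (29.17−22.85) − (23.95−21.96) = 6.32 − 1.99 = 4.33; fold change = 2^-4.33 = 0.050
NFKB3: ΔΔCt = (23.09−22.85) − (24.64−21.96) = 0.24 − 2.68 = -2.44; fold change = 2^2.44 = 5.426
CDK8 has the largest |ΔΔCt| = 4.64.

0.040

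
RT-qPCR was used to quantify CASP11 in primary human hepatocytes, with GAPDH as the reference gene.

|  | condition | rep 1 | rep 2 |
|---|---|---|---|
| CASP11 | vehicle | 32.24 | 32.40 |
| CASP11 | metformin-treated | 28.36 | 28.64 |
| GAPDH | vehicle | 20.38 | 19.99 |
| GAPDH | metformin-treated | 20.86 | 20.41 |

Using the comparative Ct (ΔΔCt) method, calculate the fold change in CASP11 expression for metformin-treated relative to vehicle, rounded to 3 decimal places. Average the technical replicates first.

Mean Ct: CASP11 vehicle 32.320; CASP11 metformin-treated 28.500; GAPDH vehicle 20.185; GAPDH metformin-treated 20.635
ΔCt(vehicle) = 32.320 − 20.185 = 12.135
ΔCt(metformin-treated) = 28.500 − 20.635 = 7.865
ΔΔCt = 7.865 − 12.135 = -4.270
Fold change = 2^(−(-4.270)) = 2^4.270 = 19.2929

19.293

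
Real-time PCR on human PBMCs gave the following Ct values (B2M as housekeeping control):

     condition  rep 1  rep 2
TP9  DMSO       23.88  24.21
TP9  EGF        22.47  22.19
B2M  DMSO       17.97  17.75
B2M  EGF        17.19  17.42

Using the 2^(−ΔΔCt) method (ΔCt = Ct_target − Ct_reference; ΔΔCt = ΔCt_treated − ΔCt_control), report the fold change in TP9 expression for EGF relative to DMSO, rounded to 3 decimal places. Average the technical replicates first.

2.235

Mean Ct: TP9 DMSO 24.045; TP9 EGF 22.330; B2M DMSO 17.860; B2M EGF 17.305
ΔCt(DMSO) = 24.045 − 17.860 = 6.185
ΔCt(EGF) = 22.330 − 17.305 = 5.025
ΔΔCt = 5.025 − 6.185 = -1.160
Fold change = 2^(−(-1.160)) = 2^1.160 = 2.2346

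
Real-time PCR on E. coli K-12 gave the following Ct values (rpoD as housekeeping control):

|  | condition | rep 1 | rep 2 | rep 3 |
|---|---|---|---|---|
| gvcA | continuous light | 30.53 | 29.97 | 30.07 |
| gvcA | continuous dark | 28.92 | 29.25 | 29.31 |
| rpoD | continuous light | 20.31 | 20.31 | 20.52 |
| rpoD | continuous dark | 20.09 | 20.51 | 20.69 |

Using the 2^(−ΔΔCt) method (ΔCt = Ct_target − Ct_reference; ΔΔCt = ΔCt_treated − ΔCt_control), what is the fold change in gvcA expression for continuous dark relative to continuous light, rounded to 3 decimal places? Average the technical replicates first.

Mean Ct: gvcA continuous light 30.190; gvcA continuous dark 29.160; rpoD continuous light 20.380; rpoD continuous dark 20.430
ΔCt(continuous light) = 30.190 − 20.380 = 9.810
ΔCt(continuous dark) = 29.160 − 20.430 = 8.730
ΔΔCt = 8.730 − 9.810 = -1.080
Fold change = 2^(−(-1.080)) = 2^1.080 = 2.1140

2.114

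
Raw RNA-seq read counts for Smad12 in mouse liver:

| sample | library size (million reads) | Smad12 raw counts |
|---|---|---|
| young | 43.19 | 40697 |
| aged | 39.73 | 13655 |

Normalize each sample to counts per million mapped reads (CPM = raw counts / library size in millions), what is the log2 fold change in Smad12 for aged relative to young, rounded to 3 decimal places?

-1.455

CPM(young) = 40697 / 43.19 = 942.2783
CPM(aged) = 13655 / 39.73 = 343.6949
Fold change = 343.6949 / 942.2783 = 0.36475
log2(0.36475) = -1.4550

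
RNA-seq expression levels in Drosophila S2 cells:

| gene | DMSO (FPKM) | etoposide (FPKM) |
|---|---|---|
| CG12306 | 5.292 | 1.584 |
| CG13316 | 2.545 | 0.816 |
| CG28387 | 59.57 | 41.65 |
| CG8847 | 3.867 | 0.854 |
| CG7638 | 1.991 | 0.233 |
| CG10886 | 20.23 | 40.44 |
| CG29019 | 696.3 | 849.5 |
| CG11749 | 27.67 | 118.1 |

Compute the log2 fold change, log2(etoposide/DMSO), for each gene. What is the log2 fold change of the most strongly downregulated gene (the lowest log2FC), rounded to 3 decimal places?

-3.095

log2(1.584/5.292) = -1.740  (CG12306)
log2(0.816/2.545) = -1.641  (CG13316)
log2(41.65/59.57) = -0.516  (CG28387)
log2(0.854/3.867) = -2.179  (CG8847)
log2(0.233/1.991) = -3.095  (CG7638)
log2(40.44/20.23) = 0.999  (CG10886)
log2(849.5/696.3) = 0.287  (CG29019)
log2(118.1/27.67) = 2.094  (CG11749)
CG7638 is most strongly downregulated.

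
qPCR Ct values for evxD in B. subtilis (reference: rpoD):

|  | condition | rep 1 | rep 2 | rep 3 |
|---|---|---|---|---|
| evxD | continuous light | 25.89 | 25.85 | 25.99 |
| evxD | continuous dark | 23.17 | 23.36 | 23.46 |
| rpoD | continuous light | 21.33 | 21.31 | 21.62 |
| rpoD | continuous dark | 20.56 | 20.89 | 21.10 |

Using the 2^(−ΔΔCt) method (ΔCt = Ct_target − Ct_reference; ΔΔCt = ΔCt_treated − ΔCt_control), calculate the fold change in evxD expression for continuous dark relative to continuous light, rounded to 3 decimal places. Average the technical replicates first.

Mean Ct: evxD continuous light 25.910; evxD continuous dark 23.330; rpoD continuous light 21.420; rpoD continuous dark 20.850
ΔCt(continuous light) = 25.910 − 21.420 = 4.490
ΔCt(continuous dark) = 23.330 − 20.850 = 2.480
ΔΔCt = 2.480 − 4.490 = -2.010
Fold change = 2^(−(-2.010)) = 2^2.010 = 4.0278

4.028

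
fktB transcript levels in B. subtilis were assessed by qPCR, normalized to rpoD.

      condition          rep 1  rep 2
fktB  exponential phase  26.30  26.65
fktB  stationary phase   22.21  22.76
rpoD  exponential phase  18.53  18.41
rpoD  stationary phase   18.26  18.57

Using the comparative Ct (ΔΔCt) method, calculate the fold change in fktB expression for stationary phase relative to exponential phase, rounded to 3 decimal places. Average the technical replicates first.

15.295

Mean Ct: fktB exponential phase 26.475; fktB stationary phase 22.485; rpoD exponential phase 18.470; rpoD stationary phase 18.415
ΔCt(exponential phase) = 26.475 − 18.470 = 8.005
ΔCt(stationary phase) = 22.485 − 18.415 = 4.070
ΔΔCt = 4.070 − 8.005 = -3.935
Fold change = 2^(−(-3.935)) = 2^3.935 = 15.2951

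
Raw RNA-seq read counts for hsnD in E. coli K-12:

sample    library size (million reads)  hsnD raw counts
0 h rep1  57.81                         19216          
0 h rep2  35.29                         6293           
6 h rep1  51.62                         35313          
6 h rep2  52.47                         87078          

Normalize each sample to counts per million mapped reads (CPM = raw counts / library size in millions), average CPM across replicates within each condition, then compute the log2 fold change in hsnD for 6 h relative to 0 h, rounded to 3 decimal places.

CPM(0 h rep1) = 19216 / 57.81 = 332.3992
CPM(0 h rep2) = 6293 / 35.29 = 178.3225
CPM(6 h rep1) = 35313 / 51.62 = 684.0953
CPM(6 h rep2) = 87078 / 52.47 = 1659.5769
mean CPM(0 h) = 255.3609; mean CPM(6 h) = 1171.8361
Fold change = 1171.8361 / 255.3609 = 4.58894
log2(4.58894) = 2.1982

2.198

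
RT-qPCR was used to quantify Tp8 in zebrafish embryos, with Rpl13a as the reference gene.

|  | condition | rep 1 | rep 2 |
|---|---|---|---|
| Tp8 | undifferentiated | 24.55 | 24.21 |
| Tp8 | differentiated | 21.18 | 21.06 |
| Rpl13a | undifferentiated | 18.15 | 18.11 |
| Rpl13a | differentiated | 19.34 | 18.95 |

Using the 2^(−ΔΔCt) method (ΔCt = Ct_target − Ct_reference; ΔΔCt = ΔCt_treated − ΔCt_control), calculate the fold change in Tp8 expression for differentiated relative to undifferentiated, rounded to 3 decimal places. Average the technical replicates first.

Mean Ct: Tp8 undifferentiated 24.380; Tp8 differentiated 21.120; Rpl13a undifferentiated 18.130; Rpl13a differentiated 19.145
ΔCt(undifferentiated) = 24.380 − 18.130 = 6.250
ΔCt(differentiated) = 21.120 − 19.145 = 1.975
ΔΔCt = 1.975 − 6.250 = -4.275
Fold change = 2^(−(-4.275)) = 2^4.275 = 19.3599

19.360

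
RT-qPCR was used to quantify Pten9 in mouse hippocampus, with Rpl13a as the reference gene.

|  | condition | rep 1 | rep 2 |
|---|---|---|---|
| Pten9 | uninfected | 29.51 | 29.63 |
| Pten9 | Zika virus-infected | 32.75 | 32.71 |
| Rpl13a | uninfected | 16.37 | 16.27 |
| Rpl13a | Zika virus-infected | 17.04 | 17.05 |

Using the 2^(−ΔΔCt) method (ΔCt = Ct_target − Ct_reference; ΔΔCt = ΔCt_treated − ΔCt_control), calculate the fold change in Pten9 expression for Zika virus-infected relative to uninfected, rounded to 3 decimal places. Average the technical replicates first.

0.185

Mean Ct: Pten9 uninfected 29.570; Pten9 Zika virus-infected 32.730; Rpl13a uninfected 16.320; Rpl13a Zika virus-infected 17.045
ΔCt(uninfected) = 29.570 − 16.320 = 13.250
ΔCt(Zika virus-infected) = 32.730 − 17.045 = 15.685
ΔΔCt = 15.685 − 13.250 = 2.435
Fold change = 2^(−2.435) = 0.1849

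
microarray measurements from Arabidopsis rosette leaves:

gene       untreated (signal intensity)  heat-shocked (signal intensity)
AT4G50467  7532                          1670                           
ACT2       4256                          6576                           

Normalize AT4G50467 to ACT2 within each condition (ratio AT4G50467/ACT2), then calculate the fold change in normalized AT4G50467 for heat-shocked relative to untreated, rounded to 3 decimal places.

0.143

AT4G50467/ACT2 (untreated) = 7532 / 4256 = 1.7697
AT4G50467/ACT2 (heat-shocked) = 1670 / 6576 = 0.25395
Fold change = 0.25395 / 1.7697 = 0.1435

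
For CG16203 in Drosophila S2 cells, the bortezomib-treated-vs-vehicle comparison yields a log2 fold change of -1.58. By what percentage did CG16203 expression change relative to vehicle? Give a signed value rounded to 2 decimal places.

-66.55%

Fold change = 2^(-1.58) = 0.3345
Percent change = (FC − 1) × 100% = (0.3345 − 1) × 100 = -66.55%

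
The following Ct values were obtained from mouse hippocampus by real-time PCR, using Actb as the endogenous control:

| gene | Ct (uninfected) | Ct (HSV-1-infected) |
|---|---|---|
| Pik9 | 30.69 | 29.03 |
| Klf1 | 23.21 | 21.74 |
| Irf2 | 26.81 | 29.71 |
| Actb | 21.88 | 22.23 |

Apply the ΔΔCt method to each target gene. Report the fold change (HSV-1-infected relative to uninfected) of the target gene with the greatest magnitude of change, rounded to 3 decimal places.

Pik9: ΔΔCt = (29.03−22.23) − (30.69−21.88) = 6.80 − 8.81 = -2.01; fold change = 2^2.01 = 4.028
Klf1: ΔΔCt = (21.74−22.23) − (23.21−21.88) = -0.49 − 1.33 = -1.82; fold change = 2^1.82 = 3.531
Irf2: ΔΔCt = (29.71−22.23) − (26.81−21.88) = 7.48 − 4.93 = 2.55; fold change = 2^-2.55 = 0.171
Irf2 has the largest |ΔΔCt| = 2.55.

0.171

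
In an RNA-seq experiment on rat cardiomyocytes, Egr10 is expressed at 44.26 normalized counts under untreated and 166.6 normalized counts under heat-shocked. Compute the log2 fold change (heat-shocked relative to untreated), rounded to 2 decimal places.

Fold change = 166.6 / 44.26 = 3.7641
log2(3.7641) = 1.912

1.91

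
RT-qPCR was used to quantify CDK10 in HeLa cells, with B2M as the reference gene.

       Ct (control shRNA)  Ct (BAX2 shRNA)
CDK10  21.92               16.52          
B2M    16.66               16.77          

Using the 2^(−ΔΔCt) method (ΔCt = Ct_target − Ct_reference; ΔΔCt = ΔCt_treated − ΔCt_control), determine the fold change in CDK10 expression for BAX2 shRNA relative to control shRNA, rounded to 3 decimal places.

ΔCt(control shRNA) = 21.920 − 16.660 = 5.260
ΔCt(BAX2 shRNA) = 16.520 − 16.770 = -0.250
ΔΔCt = -0.250 − 5.260 = -5.510
Fold change = 2^(−(-5.510)) = 2^5.510 = 45.5696

45.570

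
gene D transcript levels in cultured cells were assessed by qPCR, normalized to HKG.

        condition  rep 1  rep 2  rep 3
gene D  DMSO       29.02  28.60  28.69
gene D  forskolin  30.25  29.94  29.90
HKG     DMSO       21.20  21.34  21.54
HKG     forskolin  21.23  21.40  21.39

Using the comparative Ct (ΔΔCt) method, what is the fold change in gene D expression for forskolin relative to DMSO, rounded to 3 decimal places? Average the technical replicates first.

Mean Ct: gene D DMSO 28.770; gene D forskolin 30.030; HKG DMSO 21.360; HKG forskolin 21.340
ΔCt(DMSO) = 28.770 − 21.360 = 7.410
ΔCt(forskolin) = 30.030 − 21.340 = 8.690
ΔΔCt = 8.690 − 7.410 = 1.280
Fold change = 2^(−1.280) = 0.4118

0.412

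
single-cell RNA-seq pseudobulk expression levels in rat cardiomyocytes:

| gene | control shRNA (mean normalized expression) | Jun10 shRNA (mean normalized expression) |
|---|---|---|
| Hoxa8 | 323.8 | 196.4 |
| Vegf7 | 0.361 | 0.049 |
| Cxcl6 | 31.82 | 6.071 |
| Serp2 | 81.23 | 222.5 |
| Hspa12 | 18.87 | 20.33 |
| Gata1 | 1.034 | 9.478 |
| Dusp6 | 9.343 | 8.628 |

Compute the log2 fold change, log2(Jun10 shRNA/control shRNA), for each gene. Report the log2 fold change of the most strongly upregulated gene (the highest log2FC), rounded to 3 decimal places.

log2(196.4/323.8) = -0.721  (Hoxa8)
log2(0.049/0.361) = -2.881  (Vegf7)
log2(6.071/31.82) = -2.390  (Cxcl6)
log2(222.5/81.23) = 1.454  (Serp2)
log2(20.33/18.87) = 0.108  (Hspa12)
log2(9.478/1.034) = 3.196  (Gata1)
log2(8.628/9.343) = -0.115  (Dusp6)
Gata1 is most strongly upregulated.

3.196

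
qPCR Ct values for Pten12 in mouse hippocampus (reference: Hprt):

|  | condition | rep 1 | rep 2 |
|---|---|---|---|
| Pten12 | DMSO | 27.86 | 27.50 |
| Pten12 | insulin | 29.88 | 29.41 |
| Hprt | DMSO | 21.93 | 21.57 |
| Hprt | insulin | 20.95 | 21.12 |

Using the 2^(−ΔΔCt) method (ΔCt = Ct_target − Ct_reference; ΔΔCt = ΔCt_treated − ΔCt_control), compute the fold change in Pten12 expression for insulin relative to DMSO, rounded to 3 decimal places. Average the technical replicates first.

Mean Ct: Pten12 DMSO 27.680; Pten12 insulin 29.645; Hprt DMSO 21.750; Hprt insulin 21.035
ΔCt(DMSO) = 27.680 − 21.750 = 5.930
ΔCt(insulin) = 29.645 − 21.035 = 8.610
ΔΔCt = 8.610 − 5.930 = 2.680
Fold change = 2^(−2.680) = 0.1560

0.156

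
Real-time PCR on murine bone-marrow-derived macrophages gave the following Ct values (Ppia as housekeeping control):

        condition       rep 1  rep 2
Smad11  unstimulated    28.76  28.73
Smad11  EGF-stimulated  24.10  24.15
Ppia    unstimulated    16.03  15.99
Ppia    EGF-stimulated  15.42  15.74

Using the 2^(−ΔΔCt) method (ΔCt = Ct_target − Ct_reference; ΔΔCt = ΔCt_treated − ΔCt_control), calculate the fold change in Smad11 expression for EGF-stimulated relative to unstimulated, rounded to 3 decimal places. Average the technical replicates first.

18.252

Mean Ct: Smad11 unstimulated 28.745; Smad11 EGF-stimulated 24.125; Ppia unstimulated 16.010; Ppia EGF-stimulated 15.580
ΔCt(unstimulated) = 28.745 − 16.010 = 12.735
ΔCt(EGF-stimulated) = 24.125 − 15.580 = 8.545
ΔΔCt = 8.545 − 12.735 = -4.190
Fold change = 2^(−(-4.190)) = 2^4.190 = 18.2522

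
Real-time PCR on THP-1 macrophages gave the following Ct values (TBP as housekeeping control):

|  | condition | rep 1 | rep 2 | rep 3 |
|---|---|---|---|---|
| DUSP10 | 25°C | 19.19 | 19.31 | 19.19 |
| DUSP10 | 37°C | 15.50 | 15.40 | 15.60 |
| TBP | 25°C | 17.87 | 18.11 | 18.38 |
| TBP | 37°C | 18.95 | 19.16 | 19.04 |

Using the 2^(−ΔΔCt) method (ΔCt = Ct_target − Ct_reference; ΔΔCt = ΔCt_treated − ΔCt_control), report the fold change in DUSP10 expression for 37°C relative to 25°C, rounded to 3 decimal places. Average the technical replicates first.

Mean Ct: DUSP10 25°C 19.230; DUSP10 37°C 15.500; TBP 25°C 18.120; TBP 37°C 19.050
ΔCt(25°C) = 19.230 − 18.120 = 1.110
ΔCt(37°C) = 15.500 − 19.050 = -3.550
ΔΔCt = -3.550 − 1.110 = -4.660
Fold change = 2^(−(-4.660)) = 2^4.660 = 25.2813

25.281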